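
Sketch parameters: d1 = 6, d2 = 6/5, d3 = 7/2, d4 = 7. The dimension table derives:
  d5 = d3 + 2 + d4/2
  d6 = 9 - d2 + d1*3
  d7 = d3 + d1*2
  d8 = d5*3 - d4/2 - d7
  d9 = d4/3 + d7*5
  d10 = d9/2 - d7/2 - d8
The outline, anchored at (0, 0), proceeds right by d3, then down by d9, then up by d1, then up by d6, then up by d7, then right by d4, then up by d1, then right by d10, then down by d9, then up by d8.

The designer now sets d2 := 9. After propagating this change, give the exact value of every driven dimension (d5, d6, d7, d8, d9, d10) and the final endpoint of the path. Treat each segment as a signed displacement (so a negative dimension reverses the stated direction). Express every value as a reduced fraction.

Apply edit: d2 := 9
  d5 = d3 + 2 + d4/2 = 9
  d6 = 9 - d2 + d1*3 = 18
  d7 = d3 + d1*2 = 31/2
  d8 = d5*3 - d4/2 - d7 = 8
  d9 = d4/3 + d7*5 = 479/6
  d10 = d9/2 - d7/2 - d8 = 145/6
Walk from origin (0, 0):
  seg 1: right by d3 = 7/2 → (7/2, 0)
  seg 2: down by d9 = 479/6 → (7/2, -479/6)
  seg 3: up by d1 = 6 → (7/2, -443/6)
  seg 4: up by d6 = 18 → (7/2, -335/6)
  seg 5: up by d7 = 31/2 → (7/2, -121/3)
  seg 6: right by d4 = 7 → (21/2, -121/3)
  seg 7: up by d1 = 6 → (21/2, -103/3)
  seg 8: right by d10 = 145/6 → (104/3, -103/3)
  seg 9: down by d9 = 479/6 → (104/3, -685/6)
  seg 10: up by d8 = 8 → (104/3, -637/6)

d5 = 9
d6 = 18
d7 = 31/2
d8 = 8
d9 = 479/6
d10 = 145/6
endpoint = (104/3, -637/6)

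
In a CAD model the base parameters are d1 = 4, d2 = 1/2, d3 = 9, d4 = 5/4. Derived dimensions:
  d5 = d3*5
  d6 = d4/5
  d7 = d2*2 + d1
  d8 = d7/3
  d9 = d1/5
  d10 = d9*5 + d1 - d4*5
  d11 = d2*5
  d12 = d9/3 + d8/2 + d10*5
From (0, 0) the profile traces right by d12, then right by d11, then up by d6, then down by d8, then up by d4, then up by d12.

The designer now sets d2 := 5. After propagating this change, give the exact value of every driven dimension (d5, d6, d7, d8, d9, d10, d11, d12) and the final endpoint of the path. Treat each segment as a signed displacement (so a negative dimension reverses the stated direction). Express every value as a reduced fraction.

d5 = 45
d6 = 1/4
d7 = 14
d8 = 14/3
d9 = 4/5
d10 = 7/4
d11 = 25
d12 = 227/20
endpoint = (727/20, 491/60)

Apply edit: d2 := 5
  d5 = d3*5 = 45
  d6 = d4/5 = 1/4
  d7 = d2*2 + d1 = 14
  d8 = d7/3 = 14/3
  d9 = d1/5 = 4/5
  d10 = d9*5 + d1 - d4*5 = 7/4
  d11 = d2*5 = 25
  d12 = d9/3 + d8/2 + d10*5 = 227/20
Walk from origin (0, 0):
  seg 1: right by d12 = 227/20 → (227/20, 0)
  seg 2: right by d11 = 25 → (727/20, 0)
  seg 3: up by d6 = 1/4 → (727/20, 1/4)
  seg 4: down by d8 = 14/3 → (727/20, -53/12)
  seg 5: up by d4 = 5/4 → (727/20, -19/6)
  seg 6: up by d12 = 227/20 → (727/20, 491/60)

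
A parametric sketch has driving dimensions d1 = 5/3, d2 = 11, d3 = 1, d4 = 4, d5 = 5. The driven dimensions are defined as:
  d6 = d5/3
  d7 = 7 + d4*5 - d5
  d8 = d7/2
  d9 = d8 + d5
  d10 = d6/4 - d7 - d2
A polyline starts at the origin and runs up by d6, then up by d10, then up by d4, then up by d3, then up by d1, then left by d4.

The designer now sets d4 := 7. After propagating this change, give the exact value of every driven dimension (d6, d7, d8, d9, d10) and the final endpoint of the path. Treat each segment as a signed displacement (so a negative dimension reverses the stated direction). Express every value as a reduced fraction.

d6 = 5/3
d7 = 37
d8 = 37/2
d9 = 47/2
d10 = -571/12
endpoint = (-7, -145/4)

Apply edit: d4 := 7
  d6 = d5/3 = 5/3
  d7 = 7 + d4*5 - d5 = 37
  d8 = d7/2 = 37/2
  d9 = d8 + d5 = 47/2
  d10 = d6/4 - d7 - d2 = -571/12
Walk from origin (0, 0):
  seg 1: up by d6 = 5/3 → (0, 5/3)
  seg 2: up by d10 = -571/12 → (0, -551/12)
  seg 3: up by d4 = 7 → (0, -467/12)
  seg 4: up by d3 = 1 → (0, -455/12)
  seg 5: up by d1 = 5/3 → (0, -145/4)
  seg 6: left by d4 = 7 → (-7, -145/4)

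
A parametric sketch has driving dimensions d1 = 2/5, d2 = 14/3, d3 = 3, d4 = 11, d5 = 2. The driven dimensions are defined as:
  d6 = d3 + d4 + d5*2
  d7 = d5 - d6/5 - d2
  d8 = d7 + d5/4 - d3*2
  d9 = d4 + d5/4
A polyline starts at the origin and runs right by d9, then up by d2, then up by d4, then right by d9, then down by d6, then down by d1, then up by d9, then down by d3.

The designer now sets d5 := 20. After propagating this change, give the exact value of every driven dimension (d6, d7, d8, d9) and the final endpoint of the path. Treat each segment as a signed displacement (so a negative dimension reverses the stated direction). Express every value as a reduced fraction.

d6 = 54
d7 = 68/15
d8 = 53/15
d9 = 16
endpoint = (32, -386/15)

Apply edit: d5 := 20
  d6 = d3 + d4 + d5*2 = 54
  d7 = d5 - d6/5 - d2 = 68/15
  d8 = d7 + d5/4 - d3*2 = 53/15
  d9 = d4 + d5/4 = 16
Walk from origin (0, 0):
  seg 1: right by d9 = 16 → (16, 0)
  seg 2: up by d2 = 14/3 → (16, 14/3)
  seg 3: up by d4 = 11 → (16, 47/3)
  seg 4: right by d9 = 16 → (32, 47/3)
  seg 5: down by d6 = 54 → (32, -115/3)
  seg 6: down by d1 = 2/5 → (32, -581/15)
  seg 7: up by d9 = 16 → (32, -341/15)
  seg 8: down by d3 = 3 → (32, -386/15)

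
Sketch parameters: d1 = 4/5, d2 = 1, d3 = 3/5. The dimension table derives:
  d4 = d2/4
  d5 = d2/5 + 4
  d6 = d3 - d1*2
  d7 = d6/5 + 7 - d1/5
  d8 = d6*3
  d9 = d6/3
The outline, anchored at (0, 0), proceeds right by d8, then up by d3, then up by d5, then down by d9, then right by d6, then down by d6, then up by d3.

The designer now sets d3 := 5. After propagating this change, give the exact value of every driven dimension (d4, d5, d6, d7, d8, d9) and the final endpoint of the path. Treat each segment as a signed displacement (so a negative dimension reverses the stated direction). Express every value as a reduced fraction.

d4 = 1/4
d5 = 21/5
d6 = 17/5
d7 = 188/25
d8 = 51/5
d9 = 17/15
endpoint = (68/5, 29/3)

Apply edit: d3 := 5
  d4 = d2/4 = 1/4
  d5 = d2/5 + 4 = 21/5
  d6 = d3 - d1*2 = 17/5
  d7 = d6/5 + 7 - d1/5 = 188/25
  d8 = d6*3 = 51/5
  d9 = d6/3 = 17/15
Walk from origin (0, 0):
  seg 1: right by d8 = 51/5 → (51/5, 0)
  seg 2: up by d3 = 5 → (51/5, 5)
  seg 3: up by d5 = 21/5 → (51/5, 46/5)
  seg 4: down by d9 = 17/15 → (51/5, 121/15)
  seg 5: right by d6 = 17/5 → (68/5, 121/15)
  seg 6: down by d6 = 17/5 → (68/5, 14/3)
  seg 7: up by d3 = 5 → (68/5, 29/3)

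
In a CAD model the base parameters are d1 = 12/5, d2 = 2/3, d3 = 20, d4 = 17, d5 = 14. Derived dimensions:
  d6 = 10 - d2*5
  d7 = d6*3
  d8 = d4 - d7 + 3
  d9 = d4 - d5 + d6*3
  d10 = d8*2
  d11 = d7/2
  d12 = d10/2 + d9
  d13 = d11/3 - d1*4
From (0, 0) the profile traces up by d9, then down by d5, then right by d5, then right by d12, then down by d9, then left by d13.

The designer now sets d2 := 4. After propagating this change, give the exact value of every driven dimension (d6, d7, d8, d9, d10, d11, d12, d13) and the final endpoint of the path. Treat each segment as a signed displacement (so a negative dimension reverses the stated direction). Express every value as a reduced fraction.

d6 = -10
d7 = -30
d8 = 50
d9 = -27
d10 = 100
d11 = -15
d12 = 23
d13 = -73/5
endpoint = (258/5, -14)

Apply edit: d2 := 4
  d6 = 10 - d2*5 = -10
  d7 = d6*3 = -30
  d8 = d4 - d7 + 3 = 50
  d9 = d4 - d5 + d6*3 = -27
  d10 = d8*2 = 100
  d11 = d7/2 = -15
  d12 = d10/2 + d9 = 23
  d13 = d11/3 - d1*4 = -73/5
Walk from origin (0, 0):
  seg 1: up by d9 = -27 → (0, -27)
  seg 2: down by d5 = 14 → (0, -41)
  seg 3: right by d5 = 14 → (14, -41)
  seg 4: right by d12 = 23 → (37, -41)
  seg 5: down by d9 = -27 → (37, -14)
  seg 6: left by d13 = -73/5 → (258/5, -14)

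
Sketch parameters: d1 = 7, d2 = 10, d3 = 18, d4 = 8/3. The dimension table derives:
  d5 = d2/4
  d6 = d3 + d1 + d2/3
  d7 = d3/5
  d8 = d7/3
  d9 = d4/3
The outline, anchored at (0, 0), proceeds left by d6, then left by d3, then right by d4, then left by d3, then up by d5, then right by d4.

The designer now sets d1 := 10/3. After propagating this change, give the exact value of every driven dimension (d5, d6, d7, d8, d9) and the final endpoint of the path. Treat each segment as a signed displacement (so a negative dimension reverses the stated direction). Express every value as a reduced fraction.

Apply edit: d1 := 10/3
  d5 = d2/4 = 5/2
  d6 = d3 + d1 + d2/3 = 74/3
  d7 = d3/5 = 18/5
  d8 = d7/3 = 6/5
  d9 = d4/3 = 8/9
Walk from origin (0, 0):
  seg 1: left by d6 = 74/3 → (-74/3, 0)
  seg 2: left by d3 = 18 → (-128/3, 0)
  seg 3: right by d4 = 8/3 → (-40, 0)
  seg 4: left by d3 = 18 → (-58, 0)
  seg 5: up by d5 = 5/2 → (-58, 5/2)
  seg 6: right by d4 = 8/3 → (-166/3, 5/2)

d5 = 5/2
d6 = 74/3
d7 = 18/5
d8 = 6/5
d9 = 8/9
endpoint = (-166/3, 5/2)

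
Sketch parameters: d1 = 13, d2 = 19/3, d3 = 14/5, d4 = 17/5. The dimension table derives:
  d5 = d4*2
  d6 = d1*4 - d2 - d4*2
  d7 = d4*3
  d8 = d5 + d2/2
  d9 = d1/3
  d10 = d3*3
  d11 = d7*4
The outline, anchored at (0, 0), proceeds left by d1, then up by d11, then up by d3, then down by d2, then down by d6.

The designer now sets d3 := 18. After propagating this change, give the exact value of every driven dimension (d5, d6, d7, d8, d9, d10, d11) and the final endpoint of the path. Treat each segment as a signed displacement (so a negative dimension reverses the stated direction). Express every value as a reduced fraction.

d5 = 34/5
d6 = 583/15
d7 = 51/5
d8 = 299/30
d9 = 13/3
d10 = 54
d11 = 204/5
endpoint = (-13, 68/5)

Apply edit: d3 := 18
  d5 = d4*2 = 34/5
  d6 = d1*4 - d2 - d4*2 = 583/15
  d7 = d4*3 = 51/5
  d8 = d5 + d2/2 = 299/30
  d9 = d1/3 = 13/3
  d10 = d3*3 = 54
  d11 = d7*4 = 204/5
Walk from origin (0, 0):
  seg 1: left by d1 = 13 → (-13, 0)
  seg 2: up by d11 = 204/5 → (-13, 204/5)
  seg 3: up by d3 = 18 → (-13, 294/5)
  seg 4: down by d2 = 19/3 → (-13, 787/15)
  seg 5: down by d6 = 583/15 → (-13, 68/5)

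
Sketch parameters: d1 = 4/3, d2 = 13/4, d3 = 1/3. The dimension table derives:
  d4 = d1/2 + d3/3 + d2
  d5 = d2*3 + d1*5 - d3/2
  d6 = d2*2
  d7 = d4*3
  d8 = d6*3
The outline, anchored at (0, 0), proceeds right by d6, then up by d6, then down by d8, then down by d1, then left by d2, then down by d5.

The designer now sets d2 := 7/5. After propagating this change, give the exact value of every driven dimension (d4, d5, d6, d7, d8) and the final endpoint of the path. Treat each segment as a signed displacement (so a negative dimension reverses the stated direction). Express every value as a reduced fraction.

Apply edit: d2 := 7/5
  d4 = d1/2 + d3/3 + d2 = 98/45
  d5 = d2*3 + d1*5 - d3/2 = 107/10
  d6 = d2*2 = 14/5
  d7 = d4*3 = 98/15
  d8 = d6*3 = 42/5
Walk from origin (0, 0):
  seg 1: right by d6 = 14/5 → (14/5, 0)
  seg 2: up by d6 = 14/5 → (14/5, 14/5)
  seg 3: down by d8 = 42/5 → (14/5, -28/5)
  seg 4: down by d1 = 4/3 → (14/5, -104/15)
  seg 5: left by d2 = 7/5 → (7/5, -104/15)
  seg 6: down by d5 = 107/10 → (7/5, -529/30)

d4 = 98/45
d5 = 107/10
d6 = 14/5
d7 = 98/15
d8 = 42/5
endpoint = (7/5, -529/30)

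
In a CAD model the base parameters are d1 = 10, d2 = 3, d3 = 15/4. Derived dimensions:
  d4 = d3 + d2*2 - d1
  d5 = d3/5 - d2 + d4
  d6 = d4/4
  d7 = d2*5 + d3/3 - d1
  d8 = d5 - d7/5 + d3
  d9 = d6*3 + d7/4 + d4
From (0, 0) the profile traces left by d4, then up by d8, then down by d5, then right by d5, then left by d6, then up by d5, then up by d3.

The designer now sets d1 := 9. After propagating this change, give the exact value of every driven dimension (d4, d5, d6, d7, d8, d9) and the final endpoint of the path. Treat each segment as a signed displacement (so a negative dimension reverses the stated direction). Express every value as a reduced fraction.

d4 = 3/4
d5 = -3/2
d6 = 3/16
d7 = 29/4
d8 = 4/5
d9 = 25/8
endpoint = (-39/16, 91/20)

Apply edit: d1 := 9
  d4 = d3 + d2*2 - d1 = 3/4
  d5 = d3/5 - d2 + d4 = -3/2
  d6 = d4/4 = 3/16
  d7 = d2*5 + d3/3 - d1 = 29/4
  d8 = d5 - d7/5 + d3 = 4/5
  d9 = d6*3 + d7/4 + d4 = 25/8
Walk from origin (0, 0):
  seg 1: left by d4 = 3/4 → (-3/4, 0)
  seg 2: up by d8 = 4/5 → (-3/4, 4/5)
  seg 3: down by d5 = -3/2 → (-3/4, 23/10)
  seg 4: right by d5 = -3/2 → (-9/4, 23/10)
  seg 5: left by d6 = 3/16 → (-39/16, 23/10)
  seg 6: up by d5 = -3/2 → (-39/16, 4/5)
  seg 7: up by d3 = 15/4 → (-39/16, 91/20)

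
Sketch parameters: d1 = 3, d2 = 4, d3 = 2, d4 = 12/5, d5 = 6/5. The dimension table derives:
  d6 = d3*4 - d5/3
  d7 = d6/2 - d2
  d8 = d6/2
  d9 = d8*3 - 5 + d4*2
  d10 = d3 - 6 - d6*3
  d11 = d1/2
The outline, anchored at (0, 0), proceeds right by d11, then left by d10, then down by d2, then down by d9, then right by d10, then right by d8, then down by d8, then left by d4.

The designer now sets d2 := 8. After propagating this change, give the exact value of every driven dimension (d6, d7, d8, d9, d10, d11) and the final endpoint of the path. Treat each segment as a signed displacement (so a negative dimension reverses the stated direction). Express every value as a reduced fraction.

Apply edit: d2 := 8
  d6 = d3*4 - d5/3 = 38/5
  d7 = d6/2 - d2 = -21/5
  d8 = d6/2 = 19/5
  d9 = d8*3 - 5 + d4*2 = 56/5
  d10 = d3 - 6 - d6*3 = -134/5
  d11 = d1/2 = 3/2
Walk from origin (0, 0):
  seg 1: right by d11 = 3/2 → (3/2, 0)
  seg 2: left by d10 = -134/5 → (283/10, 0)
  seg 3: down by d2 = 8 → (283/10, -8)
  seg 4: down by d9 = 56/5 → (283/10, -96/5)
  seg 5: right by d10 = -134/5 → (3/2, -96/5)
  seg 6: right by d8 = 19/5 → (53/10, -96/5)
  seg 7: down by d8 = 19/5 → (53/10, -23)
  seg 8: left by d4 = 12/5 → (29/10, -23)

d6 = 38/5
d7 = -21/5
d8 = 19/5
d9 = 56/5
d10 = -134/5
d11 = 3/2
endpoint = (29/10, -23)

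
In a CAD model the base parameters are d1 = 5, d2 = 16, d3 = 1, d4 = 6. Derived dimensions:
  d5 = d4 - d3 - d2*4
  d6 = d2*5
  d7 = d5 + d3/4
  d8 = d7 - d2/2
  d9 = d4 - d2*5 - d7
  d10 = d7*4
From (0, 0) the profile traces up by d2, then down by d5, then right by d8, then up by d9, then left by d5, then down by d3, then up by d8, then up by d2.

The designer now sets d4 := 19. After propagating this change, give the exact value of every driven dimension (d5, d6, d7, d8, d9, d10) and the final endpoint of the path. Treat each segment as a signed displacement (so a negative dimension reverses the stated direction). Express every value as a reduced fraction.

d5 = -46
d6 = 80
d7 = -183/4
d8 = -215/4
d9 = -61/4
d10 = -183
endpoint = (-31/4, 8)

Apply edit: d4 := 19
  d5 = d4 - d3 - d2*4 = -46
  d6 = d2*5 = 80
  d7 = d5 + d3/4 = -183/4
  d8 = d7 - d2/2 = -215/4
  d9 = d4 - d2*5 - d7 = -61/4
  d10 = d7*4 = -183
Walk from origin (0, 0):
  seg 1: up by d2 = 16 → (0, 16)
  seg 2: down by d5 = -46 → (0, 62)
  seg 3: right by d8 = -215/4 → (-215/4, 62)
  seg 4: up by d9 = -61/4 → (-215/4, 187/4)
  seg 5: left by d5 = -46 → (-31/4, 187/4)
  seg 6: down by d3 = 1 → (-31/4, 183/4)
  seg 7: up by d8 = -215/4 → (-31/4, -8)
  seg 8: up by d2 = 16 → (-31/4, 8)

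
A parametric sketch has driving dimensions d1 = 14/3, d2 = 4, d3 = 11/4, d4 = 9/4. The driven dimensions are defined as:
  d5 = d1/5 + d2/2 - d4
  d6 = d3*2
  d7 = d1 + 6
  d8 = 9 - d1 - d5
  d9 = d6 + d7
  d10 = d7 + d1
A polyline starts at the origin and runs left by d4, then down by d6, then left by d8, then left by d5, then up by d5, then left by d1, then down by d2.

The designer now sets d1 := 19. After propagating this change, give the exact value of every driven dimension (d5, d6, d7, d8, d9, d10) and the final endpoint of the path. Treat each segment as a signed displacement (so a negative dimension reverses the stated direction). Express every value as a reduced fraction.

d5 = 71/20
d6 = 11/2
d7 = 25
d8 = -271/20
d9 = 61/2
d10 = 44
endpoint = (-45/4, -119/20)

Apply edit: d1 := 19
  d5 = d1/5 + d2/2 - d4 = 71/20
  d6 = d3*2 = 11/2
  d7 = d1 + 6 = 25
  d8 = 9 - d1 - d5 = -271/20
  d9 = d6 + d7 = 61/2
  d10 = d7 + d1 = 44
Walk from origin (0, 0):
  seg 1: left by d4 = 9/4 → (-9/4, 0)
  seg 2: down by d6 = 11/2 → (-9/4, -11/2)
  seg 3: left by d8 = -271/20 → (113/10, -11/2)
  seg 4: left by d5 = 71/20 → (31/4, -11/2)
  seg 5: up by d5 = 71/20 → (31/4, -39/20)
  seg 6: left by d1 = 19 → (-45/4, -39/20)
  seg 7: down by d2 = 4 → (-45/4, -119/20)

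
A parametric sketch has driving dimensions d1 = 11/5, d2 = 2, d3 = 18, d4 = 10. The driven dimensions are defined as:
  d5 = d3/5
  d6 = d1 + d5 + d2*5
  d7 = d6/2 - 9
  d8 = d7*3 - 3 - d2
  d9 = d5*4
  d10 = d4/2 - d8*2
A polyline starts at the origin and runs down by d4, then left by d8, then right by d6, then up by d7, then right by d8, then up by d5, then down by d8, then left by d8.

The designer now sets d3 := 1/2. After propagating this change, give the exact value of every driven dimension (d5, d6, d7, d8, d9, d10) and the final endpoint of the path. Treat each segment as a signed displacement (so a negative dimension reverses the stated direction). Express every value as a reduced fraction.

Apply edit: d3 := 1/2
  d5 = d3/5 = 1/10
  d6 = d1 + d5 + d2*5 = 123/10
  d7 = d6/2 - 9 = -57/20
  d8 = d7*3 - 3 - d2 = -271/20
  d9 = d5*4 = 2/5
  d10 = d4/2 - d8*2 = 321/10
Walk from origin (0, 0):
  seg 1: down by d4 = 10 → (0, -10)
  seg 2: left by d8 = -271/20 → (271/20, -10)
  seg 3: right by d6 = 123/10 → (517/20, -10)
  seg 4: up by d7 = -57/20 → (517/20, -257/20)
  seg 5: right by d8 = -271/20 → (123/10, -257/20)
  seg 6: up by d5 = 1/10 → (123/10, -51/4)
  seg 7: down by d8 = -271/20 → (123/10, 4/5)
  seg 8: left by d8 = -271/20 → (517/20, 4/5)

d5 = 1/10
d6 = 123/10
d7 = -57/20
d8 = -271/20
d9 = 2/5
d10 = 321/10
endpoint = (517/20, 4/5)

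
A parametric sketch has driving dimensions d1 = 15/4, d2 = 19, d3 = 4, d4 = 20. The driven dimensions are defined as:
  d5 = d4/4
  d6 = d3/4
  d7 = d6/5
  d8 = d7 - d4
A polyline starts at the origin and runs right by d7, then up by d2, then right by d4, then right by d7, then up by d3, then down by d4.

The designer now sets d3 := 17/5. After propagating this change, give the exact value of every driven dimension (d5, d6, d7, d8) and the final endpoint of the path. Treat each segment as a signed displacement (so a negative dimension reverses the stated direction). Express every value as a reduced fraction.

d5 = 5
d6 = 17/20
d7 = 17/100
d8 = -1983/100
endpoint = (1017/50, 12/5)

Apply edit: d3 := 17/5
  d5 = d4/4 = 5
  d6 = d3/4 = 17/20
  d7 = d6/5 = 17/100
  d8 = d7 - d4 = -1983/100
Walk from origin (0, 0):
  seg 1: right by d7 = 17/100 → (17/100, 0)
  seg 2: up by d2 = 19 → (17/100, 19)
  seg 3: right by d4 = 20 → (2017/100, 19)
  seg 4: right by d7 = 17/100 → (1017/50, 19)
  seg 5: up by d3 = 17/5 → (1017/50, 112/5)
  seg 6: down by d4 = 20 → (1017/50, 12/5)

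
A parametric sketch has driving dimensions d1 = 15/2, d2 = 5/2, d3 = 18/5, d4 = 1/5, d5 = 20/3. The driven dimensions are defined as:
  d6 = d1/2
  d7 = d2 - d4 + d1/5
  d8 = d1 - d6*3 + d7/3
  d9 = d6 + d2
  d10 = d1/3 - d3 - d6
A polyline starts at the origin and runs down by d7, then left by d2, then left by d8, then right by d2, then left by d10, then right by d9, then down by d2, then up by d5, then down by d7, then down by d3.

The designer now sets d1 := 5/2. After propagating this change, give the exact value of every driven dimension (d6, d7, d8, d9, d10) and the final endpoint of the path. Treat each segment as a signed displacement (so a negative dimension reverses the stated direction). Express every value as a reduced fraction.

d6 = 5/4
d7 = 14/5
d8 = -19/60
d9 = 15/4
d10 = -241/60
endpoint = (97/12, -151/30)

Apply edit: d1 := 5/2
  d6 = d1/2 = 5/4
  d7 = d2 - d4 + d1/5 = 14/5
  d8 = d1 - d6*3 + d7/3 = -19/60
  d9 = d6 + d2 = 15/4
  d10 = d1/3 - d3 - d6 = -241/60
Walk from origin (0, 0):
  seg 1: down by d7 = 14/5 → (0, -14/5)
  seg 2: left by d2 = 5/2 → (-5/2, -14/5)
  seg 3: left by d8 = -19/60 → (-131/60, -14/5)
  seg 4: right by d2 = 5/2 → (19/60, -14/5)
  seg 5: left by d10 = -241/60 → (13/3, -14/5)
  seg 6: right by d9 = 15/4 → (97/12, -14/5)
  seg 7: down by d2 = 5/2 → (97/12, -53/10)
  seg 8: up by d5 = 20/3 → (97/12, 41/30)
  seg 9: down by d7 = 14/5 → (97/12, -43/30)
  seg 10: down by d3 = 18/5 → (97/12, -151/30)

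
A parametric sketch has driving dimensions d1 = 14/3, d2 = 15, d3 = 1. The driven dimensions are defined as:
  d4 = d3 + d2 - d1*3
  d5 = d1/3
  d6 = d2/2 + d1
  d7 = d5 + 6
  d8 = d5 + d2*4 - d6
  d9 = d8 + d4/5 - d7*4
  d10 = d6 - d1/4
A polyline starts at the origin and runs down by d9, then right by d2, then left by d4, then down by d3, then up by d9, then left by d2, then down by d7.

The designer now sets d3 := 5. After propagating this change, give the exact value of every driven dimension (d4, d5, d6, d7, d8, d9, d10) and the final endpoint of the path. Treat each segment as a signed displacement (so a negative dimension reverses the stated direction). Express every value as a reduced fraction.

d4 = 6
d5 = 14/9
d6 = 73/6
d7 = 68/9
d8 = 889/18
d9 = 611/30
d10 = 11
endpoint = (-6, -113/9)

Apply edit: d3 := 5
  d4 = d3 + d2 - d1*3 = 6
  d5 = d1/3 = 14/9
  d6 = d2/2 + d1 = 73/6
  d7 = d5 + 6 = 68/9
  d8 = d5 + d2*4 - d6 = 889/18
  d9 = d8 + d4/5 - d7*4 = 611/30
  d10 = d6 - d1/4 = 11
Walk from origin (0, 0):
  seg 1: down by d9 = 611/30 → (0, -611/30)
  seg 2: right by d2 = 15 → (15, -611/30)
  seg 3: left by d4 = 6 → (9, -611/30)
  seg 4: down by d3 = 5 → (9, -761/30)
  seg 5: up by d9 = 611/30 → (9, -5)
  seg 6: left by d2 = 15 → (-6, -5)
  seg 7: down by d7 = 68/9 → (-6, -113/9)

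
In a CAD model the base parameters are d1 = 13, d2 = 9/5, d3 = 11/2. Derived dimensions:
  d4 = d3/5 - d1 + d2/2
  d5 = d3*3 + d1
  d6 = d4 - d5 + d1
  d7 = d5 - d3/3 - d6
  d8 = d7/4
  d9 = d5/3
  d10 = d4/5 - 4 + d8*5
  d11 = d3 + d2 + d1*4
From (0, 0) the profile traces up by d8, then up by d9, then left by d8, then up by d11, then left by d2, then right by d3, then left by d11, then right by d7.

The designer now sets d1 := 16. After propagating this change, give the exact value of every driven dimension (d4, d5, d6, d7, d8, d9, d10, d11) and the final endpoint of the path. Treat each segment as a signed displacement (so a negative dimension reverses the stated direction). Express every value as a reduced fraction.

Apply edit: d1 := 16
  d4 = d3/5 - d1 + d2/2 = -14
  d5 = d3*3 + d1 = 65/2
  d6 = d4 - d5 + d1 = -61/2
  d7 = d5 - d3/3 - d6 = 367/6
  d8 = d7/4 = 367/24
  d9 = d5/3 = 65/6
  d10 = d4/5 - 4 + d8*5 = 8359/120
  d11 = d3 + d2 + d1*4 = 713/10
Walk from origin (0, 0):
  seg 1: up by d8 = 367/24 → (0, 367/24)
  seg 2: up by d9 = 65/6 → (0, 209/8)
  seg 3: left by d8 = 367/24 → (-367/24, 209/8)
  seg 4: up by d11 = 713/10 → (-367/24, 3897/40)
  seg 5: left by d2 = 9/5 → (-2051/120, 3897/40)
  seg 6: right by d3 = 11/2 → (-1391/120, 3897/40)
  seg 7: left by d11 = 713/10 → (-9947/120, 3897/40)
  seg 8: right by d7 = 367/6 → (-869/40, 3897/40)

d4 = -14
d5 = 65/2
d6 = -61/2
d7 = 367/6
d8 = 367/24
d9 = 65/6
d10 = 8359/120
d11 = 713/10
endpoint = (-869/40, 3897/40)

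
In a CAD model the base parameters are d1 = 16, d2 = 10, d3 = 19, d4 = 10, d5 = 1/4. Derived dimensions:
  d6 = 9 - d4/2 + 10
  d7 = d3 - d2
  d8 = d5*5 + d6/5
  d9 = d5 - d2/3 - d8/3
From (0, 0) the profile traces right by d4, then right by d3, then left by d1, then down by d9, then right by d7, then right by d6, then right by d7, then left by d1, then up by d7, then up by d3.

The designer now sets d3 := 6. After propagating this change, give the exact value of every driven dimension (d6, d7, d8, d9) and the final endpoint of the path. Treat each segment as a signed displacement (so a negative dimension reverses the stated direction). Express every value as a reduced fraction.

Apply edit: d3 := 6
  d6 = 9 - d4/2 + 10 = 14
  d7 = d3 - d2 = -4
  d8 = d5*5 + d6/5 = 81/20
  d9 = d5 - d2/3 - d8/3 = -133/30
Walk from origin (0, 0):
  seg 1: right by d4 = 10 → (10, 0)
  seg 2: right by d3 = 6 → (16, 0)
  seg 3: left by d1 = 16 → (0, 0)
  seg 4: down by d9 = -133/30 → (0, 133/30)
  seg 5: right by d7 = -4 → (-4, 133/30)
  seg 6: right by d6 = 14 → (10, 133/30)
  seg 7: right by d7 = -4 → (6, 133/30)
  seg 8: left by d1 = 16 → (-10, 133/30)
  seg 9: up by d7 = -4 → (-10, 13/30)
  seg 10: up by d3 = 6 → (-10, 193/30)

d6 = 14
d7 = -4
d8 = 81/20
d9 = -133/30
endpoint = (-10, 193/30)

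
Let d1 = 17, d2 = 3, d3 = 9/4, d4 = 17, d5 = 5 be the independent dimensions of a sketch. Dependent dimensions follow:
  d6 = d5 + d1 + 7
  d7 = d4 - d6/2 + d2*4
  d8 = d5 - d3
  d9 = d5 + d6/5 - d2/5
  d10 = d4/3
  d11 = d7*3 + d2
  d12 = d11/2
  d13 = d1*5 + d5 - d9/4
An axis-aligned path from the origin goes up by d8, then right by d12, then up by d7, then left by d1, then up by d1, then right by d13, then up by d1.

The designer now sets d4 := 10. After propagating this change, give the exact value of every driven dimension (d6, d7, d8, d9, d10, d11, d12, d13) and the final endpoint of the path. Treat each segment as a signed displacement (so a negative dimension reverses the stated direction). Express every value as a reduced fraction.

Apply edit: d4 := 10
  d6 = d5 + d1 + 7 = 29
  d7 = d4 - d6/2 + d2*4 = 15/2
  d8 = d5 - d3 = 11/4
  d9 = d5 + d6/5 - d2/5 = 51/5
  d10 = d4/3 = 10/3
  d11 = d7*3 + d2 = 51/2
  d12 = d11/2 = 51/4
  d13 = d1*5 + d5 - d9/4 = 1749/20
Walk from origin (0, 0):
  seg 1: up by d8 = 11/4 → (0, 11/4)
  seg 2: right by d12 = 51/4 → (51/4, 11/4)
  seg 3: up by d7 = 15/2 → (51/4, 41/4)
  seg 4: left by d1 = 17 → (-17/4, 41/4)
  seg 5: up by d1 = 17 → (-17/4, 109/4)
  seg 6: right by d13 = 1749/20 → (416/5, 109/4)
  seg 7: up by d1 = 17 → (416/5, 177/4)

d6 = 29
d7 = 15/2
d8 = 11/4
d9 = 51/5
d10 = 10/3
d11 = 51/2
d12 = 51/4
d13 = 1749/20
endpoint = (416/5, 177/4)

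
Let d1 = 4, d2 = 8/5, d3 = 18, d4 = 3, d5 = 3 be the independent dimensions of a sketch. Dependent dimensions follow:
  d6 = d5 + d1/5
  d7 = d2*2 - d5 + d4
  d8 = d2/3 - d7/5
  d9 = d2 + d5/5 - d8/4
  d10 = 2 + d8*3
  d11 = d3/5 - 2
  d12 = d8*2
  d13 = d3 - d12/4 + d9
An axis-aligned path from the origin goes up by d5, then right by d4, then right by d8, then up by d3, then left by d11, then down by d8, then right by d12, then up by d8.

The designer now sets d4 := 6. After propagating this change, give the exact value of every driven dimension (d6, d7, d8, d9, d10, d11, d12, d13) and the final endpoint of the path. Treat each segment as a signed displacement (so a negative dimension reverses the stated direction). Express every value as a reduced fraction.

Apply edit: d4 := 6
  d6 = d5 + d1/5 = 19/5
  d7 = d2*2 - d5 + d4 = 31/5
  d8 = d2/3 - d7/5 = -53/75
  d9 = d2 + d5/5 - d8/4 = 713/300
  d10 = 2 + d8*3 = -3/25
  d11 = d3/5 - 2 = 8/5
  d12 = d8*2 = -106/75
  d13 = d3 - d12/4 + d9 = 2073/100
Walk from origin (0, 0):
  seg 1: up by d5 = 3 → (0, 3)
  seg 2: right by d4 = 6 → (6, 3)
  seg 3: right by d8 = -53/75 → (397/75, 3)
  seg 4: up by d3 = 18 → (397/75, 21)
  seg 5: left by d11 = 8/5 → (277/75, 21)
  seg 6: down by d8 = -53/75 → (277/75, 1628/75)
  seg 7: right by d12 = -106/75 → (57/25, 1628/75)
  seg 8: up by d8 = -53/75 → (57/25, 21)

d6 = 19/5
d7 = 31/5
d8 = -53/75
d9 = 713/300
d10 = -3/25
d11 = 8/5
d12 = -106/75
d13 = 2073/100
endpoint = (57/25, 21)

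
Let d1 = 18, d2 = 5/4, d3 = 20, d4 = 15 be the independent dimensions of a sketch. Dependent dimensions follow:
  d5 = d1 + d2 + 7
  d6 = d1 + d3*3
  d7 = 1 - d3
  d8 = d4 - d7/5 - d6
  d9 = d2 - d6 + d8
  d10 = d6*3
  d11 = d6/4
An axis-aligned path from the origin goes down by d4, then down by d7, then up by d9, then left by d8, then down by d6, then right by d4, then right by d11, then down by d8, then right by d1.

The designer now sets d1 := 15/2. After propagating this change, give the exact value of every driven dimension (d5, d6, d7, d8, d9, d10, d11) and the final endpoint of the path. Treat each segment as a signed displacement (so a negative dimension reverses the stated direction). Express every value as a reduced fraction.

Apply edit: d1 := 15/2
  d5 = d1 + d2 + 7 = 63/4
  d6 = d1 + d3*3 = 135/2
  d7 = 1 - d3 = -19
  d8 = d4 - d7/5 - d6 = -487/10
  d9 = d2 - d6 + d8 = -2299/20
  d10 = d6*3 = 405/2
  d11 = d6/4 = 135/8
Walk from origin (0, 0):
  seg 1: down by d4 = 15 → (0, -15)
  seg 2: down by d7 = -19 → (0, 4)
  seg 3: up by d9 = -2299/20 → (0, -2219/20)
  seg 4: left by d8 = -487/10 → (487/10, -2219/20)
  seg 5: down by d6 = 135/2 → (487/10, -3569/20)
  seg 6: right by d4 = 15 → (637/10, -3569/20)
  seg 7: right by d11 = 135/8 → (3223/40, -3569/20)
  seg 8: down by d8 = -487/10 → (3223/40, -519/4)
  seg 9: right by d1 = 15/2 → (3523/40, -519/4)

d5 = 63/4
d6 = 135/2
d7 = -19
d8 = -487/10
d9 = -2299/20
d10 = 405/2
d11 = 135/8
endpoint = (3523/40, -519/4)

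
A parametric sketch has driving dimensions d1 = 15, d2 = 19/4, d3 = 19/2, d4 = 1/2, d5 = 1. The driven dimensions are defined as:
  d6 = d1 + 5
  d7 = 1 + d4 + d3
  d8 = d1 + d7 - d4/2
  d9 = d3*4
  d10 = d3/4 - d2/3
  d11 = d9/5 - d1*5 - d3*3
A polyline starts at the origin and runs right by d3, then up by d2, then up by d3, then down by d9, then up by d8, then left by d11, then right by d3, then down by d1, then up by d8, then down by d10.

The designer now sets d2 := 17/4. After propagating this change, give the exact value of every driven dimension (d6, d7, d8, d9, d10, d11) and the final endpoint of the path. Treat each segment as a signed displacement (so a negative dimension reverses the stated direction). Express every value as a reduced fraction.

Apply edit: d2 := 17/4
  d6 = d1 + 5 = 20
  d7 = 1 + d4 + d3 = 11
  d8 = d1 + d7 - d4/2 = 103/4
  d9 = d3*4 = 38
  d10 = d3/4 - d2/3 = 23/24
  d11 = d9/5 - d1*5 - d3*3 = -959/10
Walk from origin (0, 0):
  seg 1: right by d3 = 19/2 → (19/2, 0)
  seg 2: up by d2 = 17/4 → (19/2, 17/4)
  seg 3: up by d3 = 19/2 → (19/2, 55/4)
  seg 4: down by d9 = 38 → (19/2, -97/4)
  seg 5: up by d8 = 103/4 → (19/2, 3/2)
  seg 6: left by d11 = -959/10 → (527/5, 3/2)
  seg 7: right by d3 = 19/2 → (1149/10, 3/2)
  seg 8: down by d1 = 15 → (1149/10, -27/2)
  seg 9: up by d8 = 103/4 → (1149/10, 49/4)
  seg 10: down by d10 = 23/24 → (1149/10, 271/24)

d6 = 20
d7 = 11
d8 = 103/4
d9 = 38
d10 = 23/24
d11 = -959/10
endpoint = (1149/10, 271/24)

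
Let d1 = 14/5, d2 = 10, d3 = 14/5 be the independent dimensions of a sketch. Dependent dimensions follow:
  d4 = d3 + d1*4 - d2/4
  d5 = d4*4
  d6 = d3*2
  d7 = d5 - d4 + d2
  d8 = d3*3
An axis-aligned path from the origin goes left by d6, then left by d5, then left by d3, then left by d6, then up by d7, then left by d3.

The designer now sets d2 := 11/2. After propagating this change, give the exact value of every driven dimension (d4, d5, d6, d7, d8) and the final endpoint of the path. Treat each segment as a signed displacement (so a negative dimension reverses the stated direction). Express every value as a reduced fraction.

d4 = 101/8
d5 = 101/2
d6 = 28/5
d7 = 347/8
d8 = 42/5
endpoint = (-673/10, 347/8)

Apply edit: d2 := 11/2
  d4 = d3 + d1*4 - d2/4 = 101/8
  d5 = d4*4 = 101/2
  d6 = d3*2 = 28/5
  d7 = d5 - d4 + d2 = 347/8
  d8 = d3*3 = 42/5
Walk from origin (0, 0):
  seg 1: left by d6 = 28/5 → (-28/5, 0)
  seg 2: left by d5 = 101/2 → (-561/10, 0)
  seg 3: left by d3 = 14/5 → (-589/10, 0)
  seg 4: left by d6 = 28/5 → (-129/2, 0)
  seg 5: up by d7 = 347/8 → (-129/2, 347/8)
  seg 6: left by d3 = 14/5 → (-673/10, 347/8)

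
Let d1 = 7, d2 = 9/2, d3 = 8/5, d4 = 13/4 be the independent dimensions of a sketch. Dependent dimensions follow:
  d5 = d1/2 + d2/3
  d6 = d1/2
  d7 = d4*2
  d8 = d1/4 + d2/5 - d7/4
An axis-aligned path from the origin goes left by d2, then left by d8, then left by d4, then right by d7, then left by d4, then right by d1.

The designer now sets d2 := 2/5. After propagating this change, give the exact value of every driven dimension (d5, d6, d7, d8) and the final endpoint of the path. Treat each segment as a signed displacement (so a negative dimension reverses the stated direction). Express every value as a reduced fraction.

d5 = 109/30
d6 = 7/2
d7 = 13/2
d8 = 41/200
endpoint = (1279/200, 0)

Apply edit: d2 := 2/5
  d5 = d1/2 + d2/3 = 109/30
  d6 = d1/2 = 7/2
  d7 = d4*2 = 13/2
  d8 = d1/4 + d2/5 - d7/4 = 41/200
Walk from origin (0, 0):
  seg 1: left by d2 = 2/5 → (-2/5, 0)
  seg 2: left by d8 = 41/200 → (-121/200, 0)
  seg 3: left by d4 = 13/4 → (-771/200, 0)
  seg 4: right by d7 = 13/2 → (529/200, 0)
  seg 5: left by d4 = 13/4 → (-121/200, 0)
  seg 6: right by d1 = 7 → (1279/200, 0)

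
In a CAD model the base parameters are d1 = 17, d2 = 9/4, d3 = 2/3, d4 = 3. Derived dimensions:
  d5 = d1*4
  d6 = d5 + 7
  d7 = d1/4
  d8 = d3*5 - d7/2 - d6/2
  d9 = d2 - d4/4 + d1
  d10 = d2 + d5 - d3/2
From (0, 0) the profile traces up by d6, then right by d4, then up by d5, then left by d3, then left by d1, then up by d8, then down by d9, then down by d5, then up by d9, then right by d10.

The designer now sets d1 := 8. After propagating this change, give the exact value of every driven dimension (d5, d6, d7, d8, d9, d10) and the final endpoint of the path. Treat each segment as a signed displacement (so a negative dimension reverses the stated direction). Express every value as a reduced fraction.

Apply edit: d1 := 8
  d5 = d1*4 = 32
  d6 = d5 + 7 = 39
  d7 = d1/4 = 2
  d8 = d3*5 - d7/2 - d6/2 = -103/6
  d9 = d2 - d4/4 + d1 = 19/2
  d10 = d2 + d5 - d3/2 = 407/12
Walk from origin (0, 0):
  seg 1: up by d6 = 39 → (0, 39)
  seg 2: right by d4 = 3 → (3, 39)
  seg 3: up by d5 = 32 → (3, 71)
  seg 4: left by d3 = 2/3 → (7/3, 71)
  seg 5: left by d1 = 8 → (-17/3, 71)
  seg 6: up by d8 = -103/6 → (-17/3, 323/6)
  seg 7: down by d9 = 19/2 → (-17/3, 133/3)
  seg 8: down by d5 = 32 → (-17/3, 37/3)
  seg 9: up by d9 = 19/2 → (-17/3, 131/6)
  seg 10: right by d10 = 407/12 → (113/4, 131/6)

d5 = 32
d6 = 39
d7 = 2
d8 = -103/6
d9 = 19/2
d10 = 407/12
endpoint = (113/4, 131/6)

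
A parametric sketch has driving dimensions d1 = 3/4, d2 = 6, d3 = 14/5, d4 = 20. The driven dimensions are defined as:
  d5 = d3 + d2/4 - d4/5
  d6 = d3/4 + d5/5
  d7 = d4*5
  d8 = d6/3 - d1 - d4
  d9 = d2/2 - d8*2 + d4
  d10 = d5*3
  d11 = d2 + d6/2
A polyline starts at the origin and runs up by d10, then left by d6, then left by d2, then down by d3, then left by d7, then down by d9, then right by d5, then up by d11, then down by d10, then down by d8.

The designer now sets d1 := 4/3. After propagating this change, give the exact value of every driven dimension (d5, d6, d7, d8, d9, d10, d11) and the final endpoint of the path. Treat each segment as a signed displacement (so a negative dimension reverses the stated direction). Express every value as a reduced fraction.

Apply edit: d1 := 4/3
  d5 = d3 + d2/4 - d4/5 = 3/10
  d6 = d3/4 + d5/5 = 19/25
  d7 = d4*5 = 100
  d8 = d6/3 - d1 - d4 = -527/25
  d9 = d2/2 - d8*2 + d4 = 1629/25
  d10 = d5*3 = 9/10
  d11 = d2 + d6/2 = 319/50
Walk from origin (0, 0):
  seg 1: up by d10 = 9/10 → (0, 9/10)
  seg 2: left by d6 = 19/25 → (-19/25, 9/10)
  seg 3: left by d2 = 6 → (-169/25, 9/10)
  seg 4: down by d3 = 14/5 → (-169/25, -19/10)
  seg 5: left by d7 = 100 → (-2669/25, -19/10)
  seg 6: down by d9 = 1629/25 → (-2669/25, -3353/50)
  seg 7: right by d5 = 3/10 → (-5323/50, -3353/50)
  seg 8: up by d11 = 319/50 → (-5323/50, -1517/25)
  seg 9: down by d10 = 9/10 → (-5323/50, -3079/50)
  seg 10: down by d8 = -527/25 → (-5323/50, -81/2)

d5 = 3/10
d6 = 19/25
d7 = 100
d8 = -527/25
d9 = 1629/25
d10 = 9/10
d11 = 319/50
endpoint = (-5323/50, -81/2)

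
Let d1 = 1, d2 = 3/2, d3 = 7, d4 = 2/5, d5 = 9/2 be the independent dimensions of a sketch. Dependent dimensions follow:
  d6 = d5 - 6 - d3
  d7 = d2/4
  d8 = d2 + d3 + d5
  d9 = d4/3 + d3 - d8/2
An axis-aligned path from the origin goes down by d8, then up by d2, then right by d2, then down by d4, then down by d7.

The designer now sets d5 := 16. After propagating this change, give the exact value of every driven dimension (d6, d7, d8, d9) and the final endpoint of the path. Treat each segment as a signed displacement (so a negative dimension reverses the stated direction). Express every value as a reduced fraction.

Apply edit: d5 := 16
  d6 = d5 - 6 - d3 = 3
  d7 = d2/4 = 3/8
  d8 = d2 + d3 + d5 = 49/2
  d9 = d4/3 + d3 - d8/2 = -307/60
Walk from origin (0, 0):
  seg 1: down by d8 = 49/2 → (0, -49/2)
  seg 2: up by d2 = 3/2 → (0, -23)
  seg 3: right by d2 = 3/2 → (3/2, -23)
  seg 4: down by d4 = 2/5 → (3/2, -117/5)
  seg 5: down by d7 = 3/8 → (3/2, -951/40)

d6 = 3
d7 = 3/8
d8 = 49/2
d9 = -307/60
endpoint = (3/2, -951/40)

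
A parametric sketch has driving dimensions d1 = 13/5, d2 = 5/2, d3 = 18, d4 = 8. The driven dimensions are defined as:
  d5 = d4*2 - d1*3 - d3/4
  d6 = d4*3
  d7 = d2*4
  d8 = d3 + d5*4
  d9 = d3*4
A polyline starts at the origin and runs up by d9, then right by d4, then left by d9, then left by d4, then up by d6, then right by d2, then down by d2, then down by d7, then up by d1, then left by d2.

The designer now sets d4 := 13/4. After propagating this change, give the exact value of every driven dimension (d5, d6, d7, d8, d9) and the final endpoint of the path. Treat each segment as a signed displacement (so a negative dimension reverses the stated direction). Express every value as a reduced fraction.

Apply edit: d4 := 13/4
  d5 = d4*2 - d1*3 - d3/4 = -29/5
  d6 = d4*3 = 39/4
  d7 = d2*4 = 10
  d8 = d3 + d5*4 = -26/5
  d9 = d3*4 = 72
Walk from origin (0, 0):
  seg 1: up by d9 = 72 → (0, 72)
  seg 2: right by d4 = 13/4 → (13/4, 72)
  seg 3: left by d9 = 72 → (-275/4, 72)
  seg 4: left by d4 = 13/4 → (-72, 72)
  seg 5: up by d6 = 39/4 → (-72, 327/4)
  seg 6: right by d2 = 5/2 → (-139/2, 327/4)
  seg 7: down by d2 = 5/2 → (-139/2, 317/4)
  seg 8: down by d7 = 10 → (-139/2, 277/4)
  seg 9: up by d1 = 13/5 → (-139/2, 1437/20)
  seg 10: left by d2 = 5/2 → (-72, 1437/20)

d5 = -29/5
d6 = 39/4
d7 = 10
d8 = -26/5
d9 = 72
endpoint = (-72, 1437/20)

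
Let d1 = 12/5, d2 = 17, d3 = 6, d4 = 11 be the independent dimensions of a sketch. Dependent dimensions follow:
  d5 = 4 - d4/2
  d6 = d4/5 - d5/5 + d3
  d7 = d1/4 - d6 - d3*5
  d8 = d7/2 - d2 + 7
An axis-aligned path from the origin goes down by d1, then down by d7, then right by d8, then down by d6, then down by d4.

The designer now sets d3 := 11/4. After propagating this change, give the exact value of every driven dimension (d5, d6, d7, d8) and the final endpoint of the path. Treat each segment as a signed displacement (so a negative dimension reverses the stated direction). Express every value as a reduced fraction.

Apply edit: d3 := 11/4
  d5 = 4 - d4/2 = -3/2
  d6 = d4/5 - d5/5 + d3 = 21/4
  d7 = d1/4 - d6 - d3*5 = -92/5
  d8 = d7/2 - d2 + 7 = -96/5
Walk from origin (0, 0):
  seg 1: down by d1 = 12/5 → (0, -12/5)
  seg 2: down by d7 = -92/5 → (0, 16)
  seg 3: right by d8 = -96/5 → (-96/5, 16)
  seg 4: down by d6 = 21/4 → (-96/5, 43/4)
  seg 5: down by d4 = 11 → (-96/5, -1/4)

d5 = -3/2
d6 = 21/4
d7 = -92/5
d8 = -96/5
endpoint = (-96/5, -1/4)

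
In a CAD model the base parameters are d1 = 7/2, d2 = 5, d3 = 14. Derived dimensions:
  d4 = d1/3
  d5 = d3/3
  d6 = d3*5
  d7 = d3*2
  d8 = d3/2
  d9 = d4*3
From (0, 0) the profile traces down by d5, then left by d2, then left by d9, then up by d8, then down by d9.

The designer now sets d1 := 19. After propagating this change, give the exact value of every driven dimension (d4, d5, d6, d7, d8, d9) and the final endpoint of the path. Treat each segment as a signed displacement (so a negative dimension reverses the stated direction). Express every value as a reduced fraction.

Apply edit: d1 := 19
  d4 = d1/3 = 19/3
  d5 = d3/3 = 14/3
  d6 = d3*5 = 70
  d7 = d3*2 = 28
  d8 = d3/2 = 7
  d9 = d4*3 = 19
Walk from origin (0, 0):
  seg 1: down by d5 = 14/3 → (0, -14/3)
  seg 2: left by d2 = 5 → (-5, -14/3)
  seg 3: left by d9 = 19 → (-24, -14/3)
  seg 4: up by d8 = 7 → (-24, 7/3)
  seg 5: down by d9 = 19 → (-24, -50/3)

d4 = 19/3
d5 = 14/3
d6 = 70
d7 = 28
d8 = 7
d9 = 19
endpoint = (-24, -50/3)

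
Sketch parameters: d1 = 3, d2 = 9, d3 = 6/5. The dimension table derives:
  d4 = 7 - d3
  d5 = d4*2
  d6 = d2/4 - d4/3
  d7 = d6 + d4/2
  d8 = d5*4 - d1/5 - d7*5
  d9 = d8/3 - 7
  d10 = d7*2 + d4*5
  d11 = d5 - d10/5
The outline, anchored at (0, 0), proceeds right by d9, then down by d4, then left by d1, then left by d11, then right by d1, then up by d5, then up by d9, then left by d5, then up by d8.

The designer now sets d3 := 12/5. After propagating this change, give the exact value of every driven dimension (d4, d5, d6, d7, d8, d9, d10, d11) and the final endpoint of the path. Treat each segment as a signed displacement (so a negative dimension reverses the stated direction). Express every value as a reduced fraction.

d4 = 23/5
d5 = 46/5
d6 = 43/60
d7 = 181/60
d8 = 1267/60
d9 = 7/180
d10 = 871/30
d11 = 509/150
endpoint = (-11299/900, 1159/45)

Apply edit: d3 := 12/5
  d4 = 7 - d3 = 23/5
  d5 = d4*2 = 46/5
  d6 = d2/4 - d4/3 = 43/60
  d7 = d6 + d4/2 = 181/60
  d8 = d5*4 - d1/5 - d7*5 = 1267/60
  d9 = d8/3 - 7 = 7/180
  d10 = d7*2 + d4*5 = 871/30
  d11 = d5 - d10/5 = 509/150
Walk from origin (0, 0):
  seg 1: right by d9 = 7/180 → (7/180, 0)
  seg 2: down by d4 = 23/5 → (7/180, -23/5)
  seg 3: left by d1 = 3 → (-533/180, -23/5)
  seg 4: left by d11 = 509/150 → (-5719/900, -23/5)
  seg 5: right by d1 = 3 → (-3019/900, -23/5)
  seg 6: up by d5 = 46/5 → (-3019/900, 23/5)
  seg 7: up by d9 = 7/180 → (-3019/900, 167/36)
  seg 8: left by d5 = 46/5 → (-11299/900, 167/36)
  seg 9: up by d8 = 1267/60 → (-11299/900, 1159/45)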